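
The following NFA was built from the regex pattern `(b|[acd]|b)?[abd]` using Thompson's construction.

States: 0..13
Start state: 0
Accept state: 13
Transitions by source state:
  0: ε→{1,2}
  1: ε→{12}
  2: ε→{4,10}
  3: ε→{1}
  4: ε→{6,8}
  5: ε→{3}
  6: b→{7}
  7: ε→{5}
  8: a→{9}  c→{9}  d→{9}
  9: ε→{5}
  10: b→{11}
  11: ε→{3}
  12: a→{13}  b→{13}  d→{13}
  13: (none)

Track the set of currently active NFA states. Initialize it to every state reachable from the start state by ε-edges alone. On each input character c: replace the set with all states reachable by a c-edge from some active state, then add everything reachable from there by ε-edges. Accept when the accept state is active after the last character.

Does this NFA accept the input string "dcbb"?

Answer: REJECT

Steps:
start: ε-closure({0}) = {0,1,2,4,6,8,10,12}
'd' @ 1: {1,3,5,9,12,13}  [accepting]
'c' @ 2: {}  — dead — no transitions
rest 'bb' ignored (set empty)
final: {}; accept 13 not in set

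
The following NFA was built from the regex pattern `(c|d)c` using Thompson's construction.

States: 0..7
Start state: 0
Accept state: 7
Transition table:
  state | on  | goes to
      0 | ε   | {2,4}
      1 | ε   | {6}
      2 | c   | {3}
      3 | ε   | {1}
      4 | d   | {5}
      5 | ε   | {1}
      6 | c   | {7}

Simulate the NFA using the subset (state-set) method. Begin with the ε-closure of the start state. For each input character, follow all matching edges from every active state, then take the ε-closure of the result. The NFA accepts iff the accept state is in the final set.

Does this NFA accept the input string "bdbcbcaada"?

Answer: REJECT

Steps:
start: ε-closure({0}) = {0,2,4}
'b' @ 1: {}  — state set empty
rest 'dbcbcaada' ignored (set empty)
end set {} — state 7 not in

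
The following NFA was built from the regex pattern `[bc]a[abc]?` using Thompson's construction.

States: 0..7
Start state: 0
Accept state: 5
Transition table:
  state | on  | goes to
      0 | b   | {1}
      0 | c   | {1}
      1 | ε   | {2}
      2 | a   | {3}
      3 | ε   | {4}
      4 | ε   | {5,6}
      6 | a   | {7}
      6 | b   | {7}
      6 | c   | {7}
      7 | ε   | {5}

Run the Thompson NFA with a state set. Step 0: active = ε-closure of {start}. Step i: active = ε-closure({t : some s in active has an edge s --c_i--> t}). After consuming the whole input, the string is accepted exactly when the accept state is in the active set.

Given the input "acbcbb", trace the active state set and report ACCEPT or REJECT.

S₀ = ε-closure({0}) = {0}
'a' @ 1: {}  — dead — no transitions
rest 'cbcbb' ignored (set empty)
end set {} — state 5 not in

Answer: REJECT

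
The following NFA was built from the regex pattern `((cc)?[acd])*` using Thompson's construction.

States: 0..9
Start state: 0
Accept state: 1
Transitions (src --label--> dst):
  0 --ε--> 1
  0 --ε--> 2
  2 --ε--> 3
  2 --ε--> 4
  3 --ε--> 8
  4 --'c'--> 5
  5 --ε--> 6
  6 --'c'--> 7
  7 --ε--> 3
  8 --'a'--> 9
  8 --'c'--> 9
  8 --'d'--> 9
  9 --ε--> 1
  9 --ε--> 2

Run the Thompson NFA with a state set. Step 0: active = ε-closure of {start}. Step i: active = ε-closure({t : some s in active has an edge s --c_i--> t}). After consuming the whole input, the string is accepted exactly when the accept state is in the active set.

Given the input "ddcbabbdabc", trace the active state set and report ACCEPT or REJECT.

Answer: REJECT

Steps:
initial (ε-close {0}): {0,1,2,3,4,8}
'd' @ 1: {1,2,3,4,8,9}  ✓accept
'd' @ 2: {1,2,3,4,8,9}  ✓accept
'c' @ 3: {1,2,3,4,5,6,8,9}  ✓accept
'b' @ 4: {}  — state set empty
rest 'abbdabc' ignored (set empty)
final: {}; accept 1 not in set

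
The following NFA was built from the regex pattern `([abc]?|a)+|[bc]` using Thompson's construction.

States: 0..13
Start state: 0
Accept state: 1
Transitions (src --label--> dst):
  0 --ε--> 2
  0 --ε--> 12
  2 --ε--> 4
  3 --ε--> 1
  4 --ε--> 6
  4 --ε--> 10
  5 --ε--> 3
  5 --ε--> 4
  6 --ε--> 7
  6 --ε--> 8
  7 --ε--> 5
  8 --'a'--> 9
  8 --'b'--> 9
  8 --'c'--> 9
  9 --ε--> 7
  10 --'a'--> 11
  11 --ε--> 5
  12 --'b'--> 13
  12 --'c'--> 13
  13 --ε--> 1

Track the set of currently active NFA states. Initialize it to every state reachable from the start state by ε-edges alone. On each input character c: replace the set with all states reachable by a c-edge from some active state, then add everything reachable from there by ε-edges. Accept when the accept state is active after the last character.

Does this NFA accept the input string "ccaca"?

Answer: ACCEPT

Steps:
start: ε-closure({0}) = {0,1,2,3,4,5,6,7,8,10,12}
'c' @ 1: {1,3,4,5,6,7,8,9,10,13}  ✓accept
'c' @ 2: {1,3,4,5,6,7,8,9,10}  ✓accept
'a' @ 3: {1,3,4,5,6,7,8,9,10,11}  ✓accept
'c' @ 4: {1,3,4,5,6,7,8,9,10}  ✓accept
'a' @ 5: {1,3,4,5,6,7,8,9,10,11}  ✓accept
end set {1,3,4,5,6,7,8,9,10,11} — state 1 in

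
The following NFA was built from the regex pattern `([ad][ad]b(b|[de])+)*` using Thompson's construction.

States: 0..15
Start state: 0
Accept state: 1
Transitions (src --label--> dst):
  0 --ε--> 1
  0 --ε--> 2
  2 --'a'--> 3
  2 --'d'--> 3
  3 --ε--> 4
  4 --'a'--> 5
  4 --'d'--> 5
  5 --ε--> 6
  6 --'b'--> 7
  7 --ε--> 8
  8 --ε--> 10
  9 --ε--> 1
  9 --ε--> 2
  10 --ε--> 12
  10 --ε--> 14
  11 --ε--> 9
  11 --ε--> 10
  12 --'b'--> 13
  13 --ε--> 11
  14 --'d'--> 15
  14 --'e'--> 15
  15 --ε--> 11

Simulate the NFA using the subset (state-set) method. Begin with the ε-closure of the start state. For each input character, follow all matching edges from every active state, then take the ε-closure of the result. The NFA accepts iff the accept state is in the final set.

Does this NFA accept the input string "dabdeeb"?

initial (ε-close {0}): {0,1,2}
'd' @ 1: {3,4}
'a' @ 2: {5,6}
'b' @ 3: {7,8,10,12,14}
'd' @ 4: {1,2,9,10,11,12,14,15}  (accept∈set)
'e' @ 5: {1,2,9,10,11,12,14,15}  (accept∈set)
'e' @ 6: {1,2,9,10,11,12,14,15}  (accept∈set)
'b' @ 7: {1,2,9,10,11,12,13,14}  (accept∈set)
after full input: {1,2,9,10,11,12,13,14}  (accept=1 in)

Answer: ACCEPT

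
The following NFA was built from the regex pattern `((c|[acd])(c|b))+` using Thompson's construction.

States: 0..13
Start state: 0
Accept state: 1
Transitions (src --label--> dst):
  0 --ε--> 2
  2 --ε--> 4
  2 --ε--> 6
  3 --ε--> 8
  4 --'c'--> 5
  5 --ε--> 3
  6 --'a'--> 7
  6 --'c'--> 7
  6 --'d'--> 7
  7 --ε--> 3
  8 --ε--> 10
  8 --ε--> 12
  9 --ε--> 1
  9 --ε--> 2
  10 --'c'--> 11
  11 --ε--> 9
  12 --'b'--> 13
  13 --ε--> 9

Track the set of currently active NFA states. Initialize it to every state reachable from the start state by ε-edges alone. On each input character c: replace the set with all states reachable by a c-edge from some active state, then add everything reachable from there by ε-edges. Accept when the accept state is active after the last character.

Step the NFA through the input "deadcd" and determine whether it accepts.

Answer: REJECT

Trace:
S₀ = ε-closure({0}) = {0,2,4,6}
'd' @ 1: {3,7,8,10,12}
'e' @ 2: {}  — state set empty
rest 'adcd' ignored (set empty)
end set {} — state 1 not in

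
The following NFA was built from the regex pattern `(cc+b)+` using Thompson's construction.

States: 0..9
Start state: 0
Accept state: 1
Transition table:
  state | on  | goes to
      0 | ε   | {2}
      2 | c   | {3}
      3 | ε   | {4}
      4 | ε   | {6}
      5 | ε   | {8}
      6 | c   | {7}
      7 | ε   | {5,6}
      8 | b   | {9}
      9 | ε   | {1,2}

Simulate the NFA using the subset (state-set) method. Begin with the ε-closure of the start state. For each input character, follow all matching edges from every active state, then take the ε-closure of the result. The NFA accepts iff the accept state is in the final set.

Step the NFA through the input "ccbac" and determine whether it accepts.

initial (ε-close {0}): {0,2}
'c' @ 1: {3,4,6}
'c' @ 2: {5,6,7,8}
'b' @ 3: {1,2,9}  [accepting]
'a' @ 4: {}  — no active states
rest 'c' ignored (set empty)
final: {}; accept 1 not in set

Answer: REJECT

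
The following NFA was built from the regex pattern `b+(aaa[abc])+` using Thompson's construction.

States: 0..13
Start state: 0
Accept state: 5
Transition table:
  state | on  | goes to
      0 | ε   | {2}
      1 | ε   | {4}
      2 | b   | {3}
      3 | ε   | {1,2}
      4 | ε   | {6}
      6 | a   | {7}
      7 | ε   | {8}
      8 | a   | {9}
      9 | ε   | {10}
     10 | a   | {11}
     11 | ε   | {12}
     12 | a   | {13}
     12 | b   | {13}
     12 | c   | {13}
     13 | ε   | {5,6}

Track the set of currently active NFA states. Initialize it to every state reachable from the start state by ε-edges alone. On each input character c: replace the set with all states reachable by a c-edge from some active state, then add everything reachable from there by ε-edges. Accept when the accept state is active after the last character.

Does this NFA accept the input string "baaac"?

Answer: ACCEPT

Steps:
S₀ = ε-closure({0}) = {0,2}
'b' @ 1: {1,2,3,4,6}
'a' @ 2: {7,8}
'a' @ 3: {9,10}
'a' @ 4: {11,12}
'c' @ 5: {5,6,13}  ✓accept
after full input: {5,6,13}  (accept=5 in)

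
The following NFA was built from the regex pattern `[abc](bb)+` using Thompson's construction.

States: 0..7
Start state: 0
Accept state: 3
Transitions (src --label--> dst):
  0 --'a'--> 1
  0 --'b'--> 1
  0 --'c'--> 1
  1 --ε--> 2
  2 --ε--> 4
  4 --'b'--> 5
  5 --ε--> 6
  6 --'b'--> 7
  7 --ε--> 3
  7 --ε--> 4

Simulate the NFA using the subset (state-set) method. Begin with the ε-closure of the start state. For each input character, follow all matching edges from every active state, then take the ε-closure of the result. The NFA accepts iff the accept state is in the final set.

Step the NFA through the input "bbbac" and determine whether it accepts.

Answer: REJECT

Steps:
S₀ = ε-closure({0}) = {0}
'b' @ 1: {1,2,4}
'b' @ 2: {5,6}
'b' @ 3: {3,4,7}  (accept∈set)
'a' @ 4: {}  — dead — no transitions
rest 'c' ignored (set empty)
end set {} — state 3 not in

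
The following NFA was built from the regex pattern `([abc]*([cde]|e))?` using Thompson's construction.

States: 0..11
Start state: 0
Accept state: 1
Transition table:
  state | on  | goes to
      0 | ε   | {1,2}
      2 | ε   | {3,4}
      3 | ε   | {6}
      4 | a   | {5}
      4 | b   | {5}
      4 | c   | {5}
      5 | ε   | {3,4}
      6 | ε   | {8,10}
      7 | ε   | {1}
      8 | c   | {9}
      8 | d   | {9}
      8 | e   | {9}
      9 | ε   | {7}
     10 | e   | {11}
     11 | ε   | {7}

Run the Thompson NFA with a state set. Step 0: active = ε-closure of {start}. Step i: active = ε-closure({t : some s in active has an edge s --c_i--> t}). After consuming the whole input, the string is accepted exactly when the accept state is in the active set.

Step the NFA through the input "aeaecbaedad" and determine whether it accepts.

Answer: REJECT

Steps:
S₀ = ε-closure({0}) = {0,1,2,3,4,6,8,10}
'a' @ 1: {3,4,5,6,8,10}
'e' @ 2: {1,7,9,11}  (accept∈set)
'a' @ 3: {}  — state set empty
rest 'ecbaedad' ignored (set empty)
after full input: {}  (accept=1 not in)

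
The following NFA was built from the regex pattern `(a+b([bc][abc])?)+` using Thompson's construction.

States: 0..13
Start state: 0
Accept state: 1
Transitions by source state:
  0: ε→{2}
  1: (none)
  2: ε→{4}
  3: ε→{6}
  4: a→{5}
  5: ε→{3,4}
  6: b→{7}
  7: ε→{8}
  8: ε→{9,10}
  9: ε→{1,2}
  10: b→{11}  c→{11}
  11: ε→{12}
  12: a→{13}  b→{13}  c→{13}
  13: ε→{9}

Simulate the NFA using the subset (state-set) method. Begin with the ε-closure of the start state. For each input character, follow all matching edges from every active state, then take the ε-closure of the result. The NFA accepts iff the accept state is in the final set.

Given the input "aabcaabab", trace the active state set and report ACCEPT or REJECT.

Answer: ACCEPT

Derivation:
start: ε-closure({0}) = {0,2,4}
'a' @ 1: {3,4,5,6}
'a' @ 2: {3,4,5,6}
'b' @ 3: {1,2,4,7,8,9,10}  (accept∈set)
'c' @ 4: {11,12}
'a' @ 5: {1,2,4,9,13}  (accept∈set)
'a' @ 6: {3,4,5,6}
'b' @ 7: {1,2,4,7,8,9,10}  (accept∈set)
'a' @ 8: {3,4,5,6}
'b' @ 9: {1,2,4,7,8,9,10}  (accept∈set)
after full input: {1,2,4,7,8,9,10}  (accept=1 in)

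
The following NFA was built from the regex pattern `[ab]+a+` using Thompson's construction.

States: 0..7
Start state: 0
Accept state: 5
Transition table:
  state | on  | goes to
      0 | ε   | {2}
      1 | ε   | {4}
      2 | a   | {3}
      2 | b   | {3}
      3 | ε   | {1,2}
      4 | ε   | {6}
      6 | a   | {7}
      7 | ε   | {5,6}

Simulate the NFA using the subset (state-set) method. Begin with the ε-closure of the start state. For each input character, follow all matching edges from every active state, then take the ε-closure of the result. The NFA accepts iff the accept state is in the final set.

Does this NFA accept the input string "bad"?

start: ε-closure({0}) = {0,2}
'b' @ 1: {1,2,3,4,6}
'a' @ 2: {1,2,3,4,5,6,7}  (accept∈set)
'd' @ 3: {}  — no active states
final: {}; accept 5 not in set

Answer: REJECT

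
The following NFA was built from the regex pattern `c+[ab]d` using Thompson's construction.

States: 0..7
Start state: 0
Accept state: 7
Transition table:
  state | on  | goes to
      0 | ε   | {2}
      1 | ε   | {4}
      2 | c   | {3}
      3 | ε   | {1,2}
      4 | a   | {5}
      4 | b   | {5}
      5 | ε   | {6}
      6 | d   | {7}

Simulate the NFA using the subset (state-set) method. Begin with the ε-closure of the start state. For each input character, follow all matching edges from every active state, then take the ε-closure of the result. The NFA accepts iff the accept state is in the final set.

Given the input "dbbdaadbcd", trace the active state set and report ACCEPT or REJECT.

Answer: REJECT

Steps:
start: ε-closure({0}) = {0,2}
'd' @ 1: {}  — dead — no transitions
rest 'bbdaadbcd' ignored (set empty)
after full input: {}  (accept=7 not in)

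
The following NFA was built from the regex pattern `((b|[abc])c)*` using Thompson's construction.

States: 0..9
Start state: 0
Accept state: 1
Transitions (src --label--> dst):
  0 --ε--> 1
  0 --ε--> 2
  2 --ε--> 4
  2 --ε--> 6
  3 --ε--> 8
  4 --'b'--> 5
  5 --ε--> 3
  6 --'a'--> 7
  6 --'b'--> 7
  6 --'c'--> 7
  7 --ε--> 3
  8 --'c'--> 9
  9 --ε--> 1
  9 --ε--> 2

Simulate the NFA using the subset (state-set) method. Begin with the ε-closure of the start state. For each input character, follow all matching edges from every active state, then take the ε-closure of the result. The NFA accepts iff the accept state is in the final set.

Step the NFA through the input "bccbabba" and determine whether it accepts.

initial (ε-close {0}): {0,1,2,4,6}
'b' @ 1: {3,5,7,8}
'c' @ 2: {1,2,4,6,9}  [accepting]
'c' @ 3: {3,7,8}
'b' @ 4: {}  — no active states
rest 'abba' ignored (set empty)
after full input: {}  (accept=1 not in)

Answer: REJECT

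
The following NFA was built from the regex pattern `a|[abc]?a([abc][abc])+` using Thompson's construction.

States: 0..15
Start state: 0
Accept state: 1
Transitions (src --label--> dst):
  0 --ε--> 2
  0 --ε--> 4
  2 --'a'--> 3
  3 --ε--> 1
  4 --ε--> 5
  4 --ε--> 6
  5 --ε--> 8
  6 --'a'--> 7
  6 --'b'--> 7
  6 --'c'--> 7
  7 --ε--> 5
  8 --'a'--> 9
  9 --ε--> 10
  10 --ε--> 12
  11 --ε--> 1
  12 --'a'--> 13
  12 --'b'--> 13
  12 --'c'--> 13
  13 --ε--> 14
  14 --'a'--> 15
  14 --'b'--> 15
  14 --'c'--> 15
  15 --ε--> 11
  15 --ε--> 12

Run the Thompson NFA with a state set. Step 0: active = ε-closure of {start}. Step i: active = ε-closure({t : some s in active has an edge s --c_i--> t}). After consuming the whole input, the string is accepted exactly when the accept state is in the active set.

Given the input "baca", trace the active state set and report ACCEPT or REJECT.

S₀ = ε-closure({0}) = {0,2,4,5,6,8}
'b' @ 1: {5,7,8}
'a' @ 2: {9,10,12}
'c' @ 3: {13,14}
'a' @ 4: {1,11,12,15}  ✓accept
end set {1,11,12,15} — state 1 in

Answer: ACCEPT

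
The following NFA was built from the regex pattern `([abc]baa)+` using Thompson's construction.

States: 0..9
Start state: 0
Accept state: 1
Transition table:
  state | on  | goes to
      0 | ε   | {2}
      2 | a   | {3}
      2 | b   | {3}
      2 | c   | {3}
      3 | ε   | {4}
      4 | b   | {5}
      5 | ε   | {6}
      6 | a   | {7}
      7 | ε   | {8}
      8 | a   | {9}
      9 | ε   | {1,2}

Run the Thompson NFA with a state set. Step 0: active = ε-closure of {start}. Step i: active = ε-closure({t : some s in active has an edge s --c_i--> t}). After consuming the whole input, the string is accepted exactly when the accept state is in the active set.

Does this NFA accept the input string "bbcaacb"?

Answer: REJECT

Derivation:
start: ε-closure({0}) = {0,2}
'b' @ 1: {3,4}
'b' @ 2: {5,6}
'c' @ 3: {}  — state set empty
rest 'aacb' ignored (set empty)
after full input: {}  (accept=1 not in)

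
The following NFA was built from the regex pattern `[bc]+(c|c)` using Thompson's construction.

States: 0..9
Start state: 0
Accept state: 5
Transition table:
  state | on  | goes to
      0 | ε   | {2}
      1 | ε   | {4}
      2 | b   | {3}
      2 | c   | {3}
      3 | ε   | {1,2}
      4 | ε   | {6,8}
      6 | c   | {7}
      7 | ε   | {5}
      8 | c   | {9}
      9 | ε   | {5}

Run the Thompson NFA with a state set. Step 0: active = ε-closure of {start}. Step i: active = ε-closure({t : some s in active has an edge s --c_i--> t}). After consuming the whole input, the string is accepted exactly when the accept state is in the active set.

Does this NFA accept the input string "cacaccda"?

S₀ = ε-closure({0}) = {0,2}
'c' @ 1: {1,2,3,4,6,8}
'a' @ 2: {}  — no active states
rest 'caccda' ignored (set empty)
final: {}; accept 5 not in set

Answer: REJECT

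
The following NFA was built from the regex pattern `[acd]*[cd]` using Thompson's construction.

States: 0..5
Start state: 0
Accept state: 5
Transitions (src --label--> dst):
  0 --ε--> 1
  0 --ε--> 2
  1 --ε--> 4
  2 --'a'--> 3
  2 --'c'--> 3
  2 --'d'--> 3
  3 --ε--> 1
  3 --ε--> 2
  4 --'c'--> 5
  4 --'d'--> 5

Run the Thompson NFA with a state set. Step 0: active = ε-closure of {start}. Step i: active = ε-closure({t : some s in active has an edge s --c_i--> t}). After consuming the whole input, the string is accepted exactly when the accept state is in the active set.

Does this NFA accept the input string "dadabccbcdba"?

initial (ε-close {0}): {0,1,2,4}
'd' @ 1: {1,2,3,4,5}  [accepting]
'a' @ 2: {1,2,3,4}
'd' @ 3: {1,2,3,4,5}  [accepting]
'a' @ 4: {1,2,3,4}
'b' @ 5: {}  — no active states
rest 'ccbcdba' ignored (set empty)
final: {}; accept 5 not in set

Answer: REJECT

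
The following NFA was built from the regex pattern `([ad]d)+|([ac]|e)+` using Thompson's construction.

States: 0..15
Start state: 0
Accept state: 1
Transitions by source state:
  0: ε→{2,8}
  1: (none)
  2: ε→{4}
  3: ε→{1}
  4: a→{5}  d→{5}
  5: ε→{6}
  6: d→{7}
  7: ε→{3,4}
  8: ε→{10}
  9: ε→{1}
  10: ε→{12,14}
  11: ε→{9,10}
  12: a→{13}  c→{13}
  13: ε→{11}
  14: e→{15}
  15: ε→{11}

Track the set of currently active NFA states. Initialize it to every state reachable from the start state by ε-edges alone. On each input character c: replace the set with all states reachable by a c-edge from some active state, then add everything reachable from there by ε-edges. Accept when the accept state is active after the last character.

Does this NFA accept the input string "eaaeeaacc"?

S₀ = ε-closure({0}) = {0,2,4,8,10,12,14}
'e' @ 1: {1,9,10,11,12,14,15}  [accepting]
'a' @ 2: {1,9,10,11,12,13,14}  [accepting]
'a' @ 3: {1,9,10,11,12,13,14}  [accepting]
'e' @ 4: {1,9,10,11,12,14,15}  [accepting]
'e' @ 5: {1,9,10,11,12,14,15}  [accepting]
'a' @ 6: {1,9,10,11,12,13,14}  [accepting]
'a' @ 7: {1,9,10,11,12,13,14}  [accepting]
'c' @ 8: {1,9,10,11,12,13,14}  [accepting]
'c' @ 9: {1,9,10,11,12,13,14}  [accepting]
after full input: {1,9,10,11,12,13,14}  (accept=1 in)

Answer: ACCEPT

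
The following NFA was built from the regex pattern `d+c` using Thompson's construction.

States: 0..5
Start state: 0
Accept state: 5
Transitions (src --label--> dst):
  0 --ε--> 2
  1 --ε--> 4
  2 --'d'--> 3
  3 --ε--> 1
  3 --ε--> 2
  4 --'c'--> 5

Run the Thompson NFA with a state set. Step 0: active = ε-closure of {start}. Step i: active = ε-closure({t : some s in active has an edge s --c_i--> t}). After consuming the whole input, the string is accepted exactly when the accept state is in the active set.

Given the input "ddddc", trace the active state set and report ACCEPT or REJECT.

S₀ = ε-closure({0}) = {0,2}
'd' @ 1: {1,2,3,4}
'd' @ 2: {1,2,3,4}
'd' @ 3: {1,2,3,4}
'd' @ 4: {1,2,3,4}
'c' @ 5: {5}  (accept∈set)
end set {5} — state 5 in

Answer: ACCEPT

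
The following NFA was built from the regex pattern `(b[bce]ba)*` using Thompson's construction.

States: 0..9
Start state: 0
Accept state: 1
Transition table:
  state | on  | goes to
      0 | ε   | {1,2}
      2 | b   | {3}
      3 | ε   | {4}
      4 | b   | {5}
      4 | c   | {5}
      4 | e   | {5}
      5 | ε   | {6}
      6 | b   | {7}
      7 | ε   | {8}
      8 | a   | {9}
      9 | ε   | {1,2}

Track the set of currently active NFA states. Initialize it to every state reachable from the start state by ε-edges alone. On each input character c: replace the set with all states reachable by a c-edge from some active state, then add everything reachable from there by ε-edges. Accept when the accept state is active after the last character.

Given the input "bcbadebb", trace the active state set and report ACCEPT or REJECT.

Answer: REJECT

Trace:
start: ε-closure({0}) = {0,1,2}
'b' @ 1: {3,4}
'c' @ 2: {5,6}
'b' @ 3: {7,8}
'a' @ 4: {1,2,9}  ✓accept
'd' @ 5: {}  — state set empty
rest 'ebb' ignored (set empty)
after full input: {}  (accept=1 not in)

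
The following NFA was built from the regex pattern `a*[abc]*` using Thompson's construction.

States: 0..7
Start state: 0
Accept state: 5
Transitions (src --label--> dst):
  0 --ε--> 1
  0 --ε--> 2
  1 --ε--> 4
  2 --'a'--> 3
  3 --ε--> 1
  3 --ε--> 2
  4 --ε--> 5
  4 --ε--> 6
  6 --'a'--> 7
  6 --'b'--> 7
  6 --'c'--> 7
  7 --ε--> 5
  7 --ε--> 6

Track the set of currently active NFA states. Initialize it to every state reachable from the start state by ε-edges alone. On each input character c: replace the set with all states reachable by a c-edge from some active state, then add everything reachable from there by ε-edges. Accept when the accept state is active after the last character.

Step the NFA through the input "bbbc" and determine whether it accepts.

S₀ = ε-closure({0}) = {0,1,2,4,5,6}
'b' @ 1: {5,6,7}  [accepting]
'b' @ 2: {5,6,7}  [accepting]
'b' @ 3: {5,6,7}  [accepting]
'c' @ 4: {5,6,7}  [accepting]
final: {5,6,7}; accept 5 in set

Answer: ACCEPT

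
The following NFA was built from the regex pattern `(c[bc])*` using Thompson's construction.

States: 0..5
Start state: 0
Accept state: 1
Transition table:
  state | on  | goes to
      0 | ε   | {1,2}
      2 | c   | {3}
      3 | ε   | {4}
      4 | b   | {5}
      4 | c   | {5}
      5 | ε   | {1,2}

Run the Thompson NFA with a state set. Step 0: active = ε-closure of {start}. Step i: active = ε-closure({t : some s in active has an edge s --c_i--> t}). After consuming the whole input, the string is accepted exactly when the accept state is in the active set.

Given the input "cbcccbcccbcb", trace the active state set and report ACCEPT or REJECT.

Answer: ACCEPT

Derivation:
start: ε-closure({0}) = {0,1,2}
'c' @ 1: {3,4}
'b' @ 2: {1,2,5}  (accept∈set)
'c' @ 3: {3,4}
'c' @ 4: {1,2,5}  (accept∈set)
'c' @ 5: {3,4}
'b' @ 6: {1,2,5}  (accept∈set)
'c' @ 7: {3,4}
'c' @ 8: {1,2,5}  (accept∈set)
'c' @ 9: {3,4}
'b' @ 10: {1,2,5}  (accept∈set)
'c' @ 11: {3,4}
'b' @ 12: {1,2,5}  (accept∈set)
end set {1,2,5} — state 1 in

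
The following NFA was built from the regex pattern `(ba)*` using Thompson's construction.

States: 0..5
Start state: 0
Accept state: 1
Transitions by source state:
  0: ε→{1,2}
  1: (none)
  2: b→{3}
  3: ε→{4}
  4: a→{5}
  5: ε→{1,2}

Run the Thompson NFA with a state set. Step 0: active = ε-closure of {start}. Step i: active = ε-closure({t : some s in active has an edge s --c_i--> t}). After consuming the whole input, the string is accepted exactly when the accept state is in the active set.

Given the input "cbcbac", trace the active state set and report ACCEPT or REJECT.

start: ε-closure({0}) = {0,1,2}
'c' @ 1: {}  — state set empty
rest 'bcbac' ignored (set empty)
final: {}; accept 1 not in set

Answer: REJECT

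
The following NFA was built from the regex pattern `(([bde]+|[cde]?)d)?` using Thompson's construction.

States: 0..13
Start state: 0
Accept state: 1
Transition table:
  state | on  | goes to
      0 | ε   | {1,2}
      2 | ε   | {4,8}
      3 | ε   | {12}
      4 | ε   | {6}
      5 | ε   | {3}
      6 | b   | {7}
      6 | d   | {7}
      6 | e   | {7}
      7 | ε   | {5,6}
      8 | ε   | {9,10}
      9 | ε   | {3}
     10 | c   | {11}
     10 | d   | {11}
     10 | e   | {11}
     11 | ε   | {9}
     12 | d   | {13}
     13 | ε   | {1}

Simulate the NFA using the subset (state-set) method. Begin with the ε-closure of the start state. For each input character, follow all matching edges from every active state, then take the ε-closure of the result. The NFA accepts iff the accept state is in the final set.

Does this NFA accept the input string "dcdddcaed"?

initial (ε-close {0}): {0,1,2,3,4,6,8,9,10,12}
'd' @ 1: {1,3,5,6,7,9,11,12,13}  (accept∈set)
'c' @ 2: {}  — dead — no transitions
rest 'dddcaed' ignored (set empty)
after full input: {}  (accept=1 not in)

Answer: REJECT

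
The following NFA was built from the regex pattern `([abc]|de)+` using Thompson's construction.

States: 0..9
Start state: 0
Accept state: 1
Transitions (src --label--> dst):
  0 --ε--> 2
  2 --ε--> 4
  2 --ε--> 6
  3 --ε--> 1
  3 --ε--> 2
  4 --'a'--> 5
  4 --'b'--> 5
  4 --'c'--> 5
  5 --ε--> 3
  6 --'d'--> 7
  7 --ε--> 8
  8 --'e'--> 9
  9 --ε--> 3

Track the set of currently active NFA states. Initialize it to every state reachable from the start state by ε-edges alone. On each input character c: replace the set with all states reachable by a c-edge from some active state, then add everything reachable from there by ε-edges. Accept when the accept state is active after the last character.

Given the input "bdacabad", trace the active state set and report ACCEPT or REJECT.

Answer: REJECT

Trace:
initial (ε-close {0}): {0,2,4,6}
'b' @ 1: {1,2,3,4,5,6}  (accept∈set)
'd' @ 2: {7,8}
'a' @ 3: {}  — state set empty
rest 'cabad' ignored (set empty)
after full input: {}  (accept=1 not in)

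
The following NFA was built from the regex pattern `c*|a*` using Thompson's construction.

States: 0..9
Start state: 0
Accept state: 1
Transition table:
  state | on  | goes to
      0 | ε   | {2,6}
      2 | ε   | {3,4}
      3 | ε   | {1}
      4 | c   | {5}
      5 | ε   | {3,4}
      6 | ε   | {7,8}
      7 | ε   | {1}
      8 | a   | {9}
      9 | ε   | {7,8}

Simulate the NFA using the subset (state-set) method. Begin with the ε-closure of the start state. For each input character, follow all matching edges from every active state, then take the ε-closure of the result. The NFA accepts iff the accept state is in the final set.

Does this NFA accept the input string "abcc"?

initial (ε-close {0}): {0,1,2,3,4,6,7,8}
'a' @ 1: {1,7,8,9}  [accepting]
'b' @ 2: {}  — state set empty
rest 'cc' ignored (set empty)
final: {}; accept 1 not in set

Answer: REJECT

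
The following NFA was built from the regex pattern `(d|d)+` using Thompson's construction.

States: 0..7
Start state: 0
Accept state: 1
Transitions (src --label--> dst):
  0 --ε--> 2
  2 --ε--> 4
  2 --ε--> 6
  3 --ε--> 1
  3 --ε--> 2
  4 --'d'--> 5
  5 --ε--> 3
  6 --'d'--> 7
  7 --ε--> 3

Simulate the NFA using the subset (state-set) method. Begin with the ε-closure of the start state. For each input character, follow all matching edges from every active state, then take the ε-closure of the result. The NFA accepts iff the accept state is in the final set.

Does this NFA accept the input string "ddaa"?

S₀ = ε-closure({0}) = {0,2,4,6}
'd' @ 1: {1,2,3,4,5,6,7}  ✓accept
'd' @ 2: {1,2,3,4,5,6,7}  ✓accept
'a' @ 3: {}  — no active states
rest 'a' ignored (set empty)
end set {} — state 1 not in

Answer: REJECT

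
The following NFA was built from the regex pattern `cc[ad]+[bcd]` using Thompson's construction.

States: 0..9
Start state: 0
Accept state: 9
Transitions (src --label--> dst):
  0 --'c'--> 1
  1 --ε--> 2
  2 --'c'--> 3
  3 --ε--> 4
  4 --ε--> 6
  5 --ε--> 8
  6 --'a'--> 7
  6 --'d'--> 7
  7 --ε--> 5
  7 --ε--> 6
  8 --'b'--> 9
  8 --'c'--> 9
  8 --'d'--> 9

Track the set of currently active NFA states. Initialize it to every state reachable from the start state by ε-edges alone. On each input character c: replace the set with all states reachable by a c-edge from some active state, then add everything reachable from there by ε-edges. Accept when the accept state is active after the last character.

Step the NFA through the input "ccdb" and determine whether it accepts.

Answer: ACCEPT

Steps:
S₀ = ε-closure({0}) = {0}
'c' @ 1: {1,2}
'c' @ 2: {3,4,6}
'd' @ 3: {5,6,7,8}
'b' @ 4: {9}  (accept∈set)
end set {9} — state 9 in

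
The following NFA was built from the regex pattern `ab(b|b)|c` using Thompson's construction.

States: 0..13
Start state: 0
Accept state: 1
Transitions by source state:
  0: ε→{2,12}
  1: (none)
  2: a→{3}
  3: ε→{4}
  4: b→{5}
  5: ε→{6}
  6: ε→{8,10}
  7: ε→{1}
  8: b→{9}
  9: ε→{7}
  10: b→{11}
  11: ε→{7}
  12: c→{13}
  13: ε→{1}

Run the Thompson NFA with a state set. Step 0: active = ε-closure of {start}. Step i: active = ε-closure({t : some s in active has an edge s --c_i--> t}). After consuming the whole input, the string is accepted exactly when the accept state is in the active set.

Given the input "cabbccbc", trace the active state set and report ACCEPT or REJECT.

start: ε-closure({0}) = {0,2,12}
'c' @ 1: {1,13}  ✓accept
'a' @ 2: {}  — state set empty
rest 'bbccbc' ignored (set empty)
final: {}; accept 1 not in set

Answer: REJECT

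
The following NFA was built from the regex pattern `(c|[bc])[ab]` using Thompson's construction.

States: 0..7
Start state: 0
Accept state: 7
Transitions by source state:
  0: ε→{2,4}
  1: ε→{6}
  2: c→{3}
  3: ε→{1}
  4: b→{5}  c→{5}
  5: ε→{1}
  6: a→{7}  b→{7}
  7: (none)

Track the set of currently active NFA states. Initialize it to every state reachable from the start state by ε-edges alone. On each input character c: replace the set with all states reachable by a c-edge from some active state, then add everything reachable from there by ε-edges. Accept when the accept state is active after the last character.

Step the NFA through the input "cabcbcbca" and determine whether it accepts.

S₀ = ε-closure({0}) = {0,2,4}
'c' @ 1: {1,3,5,6}
'a' @ 2: {7}  (accept∈set)
'b' @ 3: {}  — no active states
rest 'cbcbca' ignored (set empty)
end set {} — state 7 not in

Answer: REJECT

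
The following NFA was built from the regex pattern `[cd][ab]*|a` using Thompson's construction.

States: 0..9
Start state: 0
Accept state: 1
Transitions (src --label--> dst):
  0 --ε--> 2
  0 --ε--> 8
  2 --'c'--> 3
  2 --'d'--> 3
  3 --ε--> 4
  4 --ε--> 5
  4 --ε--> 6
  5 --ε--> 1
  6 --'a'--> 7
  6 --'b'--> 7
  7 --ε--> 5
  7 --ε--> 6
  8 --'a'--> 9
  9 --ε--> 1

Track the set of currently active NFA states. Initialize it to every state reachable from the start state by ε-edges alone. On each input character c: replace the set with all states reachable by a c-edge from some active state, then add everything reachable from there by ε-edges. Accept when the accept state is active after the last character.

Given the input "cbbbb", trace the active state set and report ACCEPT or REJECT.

Answer: ACCEPT

Steps:
S₀ = ε-closure({0}) = {0,2,8}
'c' @ 1: {1,3,4,5,6}  (accept∈set)
'b' @ 2: {1,5,6,7}  (accept∈set)
'b' @ 3: {1,5,6,7}  (accept∈set)
'b' @ 4: {1,5,6,7}  (accept∈set)
'b' @ 5: {1,5,6,7}  (accept∈set)
after full input: {1,5,6,7}  (accept=1 in)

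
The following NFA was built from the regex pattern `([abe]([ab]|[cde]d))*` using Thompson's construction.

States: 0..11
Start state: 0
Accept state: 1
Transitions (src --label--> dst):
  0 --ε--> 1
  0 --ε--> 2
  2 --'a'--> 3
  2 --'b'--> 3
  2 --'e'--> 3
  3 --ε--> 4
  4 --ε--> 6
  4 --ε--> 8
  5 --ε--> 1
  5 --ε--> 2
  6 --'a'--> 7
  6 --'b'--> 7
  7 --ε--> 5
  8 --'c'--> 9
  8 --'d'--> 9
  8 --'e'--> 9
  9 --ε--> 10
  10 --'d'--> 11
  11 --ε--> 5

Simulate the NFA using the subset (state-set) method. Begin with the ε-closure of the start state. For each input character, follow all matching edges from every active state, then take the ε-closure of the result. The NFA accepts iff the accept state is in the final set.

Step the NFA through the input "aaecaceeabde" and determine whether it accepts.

initial (ε-close {0}): {0,1,2}
'a' @ 1: {3,4,6,8}
'a' @ 2: {1,2,5,7}  ✓accept
'e' @ 3: {3,4,6,8}
'c' @ 4: {9,10}
'a' @ 5: {}  — dead — no transitions
rest 'ceeabde' ignored (set empty)
end set {} — state 1 not in

Answer: REJECT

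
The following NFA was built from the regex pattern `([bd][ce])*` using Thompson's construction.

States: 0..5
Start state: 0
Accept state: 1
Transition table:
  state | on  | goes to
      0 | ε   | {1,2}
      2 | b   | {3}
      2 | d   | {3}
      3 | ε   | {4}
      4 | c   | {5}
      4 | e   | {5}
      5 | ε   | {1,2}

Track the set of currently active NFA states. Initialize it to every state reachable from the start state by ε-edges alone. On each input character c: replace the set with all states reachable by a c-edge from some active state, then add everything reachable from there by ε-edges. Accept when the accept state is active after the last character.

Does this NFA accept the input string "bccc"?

initial (ε-close {0}): {0,1,2}
'b' @ 1: {3,4}
'c' @ 2: {1,2,5}  [accepting]
'c' @ 3: {}  — state set empty
rest 'c' ignored (set empty)
after full input: {}  (accept=1 not in)

Answer: REJECT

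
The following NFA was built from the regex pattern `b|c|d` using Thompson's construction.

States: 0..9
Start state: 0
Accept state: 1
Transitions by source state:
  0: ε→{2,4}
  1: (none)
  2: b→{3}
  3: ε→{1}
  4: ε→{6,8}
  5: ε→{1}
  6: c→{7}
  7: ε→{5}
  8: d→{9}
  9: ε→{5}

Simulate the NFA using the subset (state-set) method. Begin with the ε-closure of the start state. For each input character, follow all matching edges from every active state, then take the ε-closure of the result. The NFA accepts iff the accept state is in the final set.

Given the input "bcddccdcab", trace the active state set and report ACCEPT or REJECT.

Answer: REJECT

Trace:
start: ε-closure({0}) = {0,2,4,6,8}
'b' @ 1: {1,3}  ✓accept
'c' @ 2: {}  — state set empty
rest 'ddccdcab' ignored (set empty)
after full input: {}  (accept=1 not in)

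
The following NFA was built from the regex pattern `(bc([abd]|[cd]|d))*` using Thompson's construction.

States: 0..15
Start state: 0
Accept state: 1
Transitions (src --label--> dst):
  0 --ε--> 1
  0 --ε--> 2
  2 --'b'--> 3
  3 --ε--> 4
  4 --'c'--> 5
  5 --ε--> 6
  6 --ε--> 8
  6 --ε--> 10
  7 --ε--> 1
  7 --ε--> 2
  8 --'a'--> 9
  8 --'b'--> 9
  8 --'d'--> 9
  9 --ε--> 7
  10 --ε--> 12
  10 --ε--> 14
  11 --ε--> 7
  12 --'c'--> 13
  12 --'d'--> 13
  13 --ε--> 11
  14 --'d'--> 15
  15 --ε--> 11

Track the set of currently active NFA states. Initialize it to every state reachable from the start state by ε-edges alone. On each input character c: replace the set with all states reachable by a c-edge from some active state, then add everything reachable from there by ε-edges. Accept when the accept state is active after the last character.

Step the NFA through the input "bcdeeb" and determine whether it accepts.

Answer: REJECT

Steps:
S₀ = ε-closure({0}) = {0,1,2}
'b' @ 1: {3,4}
'c' @ 2: {5,6,8,10,12,14}
'd' @ 3: {1,2,7,9,11,13,15}  [accepting]
'e' @ 4: {}  — state set empty
rest 'eb' ignored (set empty)
after full input: {}  (accept=1 not in)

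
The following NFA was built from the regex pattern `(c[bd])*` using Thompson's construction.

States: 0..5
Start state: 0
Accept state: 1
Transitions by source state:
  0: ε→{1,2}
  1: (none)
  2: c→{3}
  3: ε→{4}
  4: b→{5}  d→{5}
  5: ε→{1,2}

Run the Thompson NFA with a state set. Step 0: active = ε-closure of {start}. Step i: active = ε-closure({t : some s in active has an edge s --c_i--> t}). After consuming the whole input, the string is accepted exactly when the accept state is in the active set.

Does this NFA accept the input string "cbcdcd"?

Answer: ACCEPT

Steps:
start: ε-closure({0}) = {0,1,2}
'c' @ 1: {3,4}
'b' @ 2: {1,2,5}  (accept∈set)
'c' @ 3: {3,4}
'd' @ 4: {1,2,5}  (accept∈set)
'c' @ 5: {3,4}
'd' @ 6: {1,2,5}  (accept∈set)
end set {1,2,5} — state 1 in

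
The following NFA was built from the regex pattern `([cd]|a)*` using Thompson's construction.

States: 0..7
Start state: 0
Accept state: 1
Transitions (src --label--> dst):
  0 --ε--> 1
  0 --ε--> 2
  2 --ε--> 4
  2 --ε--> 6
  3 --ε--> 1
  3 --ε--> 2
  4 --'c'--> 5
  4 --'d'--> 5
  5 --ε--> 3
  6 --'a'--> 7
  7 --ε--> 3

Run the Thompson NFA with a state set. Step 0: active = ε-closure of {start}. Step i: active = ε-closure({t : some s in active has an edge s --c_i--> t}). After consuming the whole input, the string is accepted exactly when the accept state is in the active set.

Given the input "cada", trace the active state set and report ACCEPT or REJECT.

Answer: ACCEPT

Derivation:
initial (ε-close {0}): {0,1,2,4,6}
'c' @ 1: {1,2,3,4,5,6}  [accepting]
'a' @ 2: {1,2,3,4,6,7}  [accepting]
'd' @ 3: {1,2,3,4,5,6}  [accepting]
'a' @ 4: {1,2,3,4,6,7}  [accepting]
end set {1,2,3,4,6,7} — state 1 in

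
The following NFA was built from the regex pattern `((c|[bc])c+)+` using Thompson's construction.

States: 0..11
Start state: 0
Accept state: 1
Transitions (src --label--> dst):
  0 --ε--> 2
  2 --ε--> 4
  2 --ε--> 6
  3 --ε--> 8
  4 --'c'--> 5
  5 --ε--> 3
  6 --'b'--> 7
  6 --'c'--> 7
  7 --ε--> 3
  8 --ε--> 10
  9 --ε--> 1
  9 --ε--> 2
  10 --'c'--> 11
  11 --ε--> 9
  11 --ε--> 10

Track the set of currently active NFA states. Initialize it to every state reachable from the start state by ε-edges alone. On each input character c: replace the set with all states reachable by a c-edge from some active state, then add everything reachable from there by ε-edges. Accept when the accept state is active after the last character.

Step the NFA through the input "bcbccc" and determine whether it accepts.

Answer: ACCEPT

Steps:
start: ε-closure({0}) = {0,2,4,6}
'b' @ 1: {3,7,8,10}
'c' @ 2: {1,2,4,6,9,10,11}  ✓accept
'b' @ 3: {3,7,8,10}
'c' @ 4: {1,2,4,6,9,10,11}  ✓accept
'c' @ 5: {1,2,3,4,5,6,7,8,9,10,11}  ✓accept
'c' @ 6: {1,2,3,4,5,6,7,8,9,10,11}  ✓accept
final: {1,2,3,4,5,6,7,8,9,10,11}; accept 1 in set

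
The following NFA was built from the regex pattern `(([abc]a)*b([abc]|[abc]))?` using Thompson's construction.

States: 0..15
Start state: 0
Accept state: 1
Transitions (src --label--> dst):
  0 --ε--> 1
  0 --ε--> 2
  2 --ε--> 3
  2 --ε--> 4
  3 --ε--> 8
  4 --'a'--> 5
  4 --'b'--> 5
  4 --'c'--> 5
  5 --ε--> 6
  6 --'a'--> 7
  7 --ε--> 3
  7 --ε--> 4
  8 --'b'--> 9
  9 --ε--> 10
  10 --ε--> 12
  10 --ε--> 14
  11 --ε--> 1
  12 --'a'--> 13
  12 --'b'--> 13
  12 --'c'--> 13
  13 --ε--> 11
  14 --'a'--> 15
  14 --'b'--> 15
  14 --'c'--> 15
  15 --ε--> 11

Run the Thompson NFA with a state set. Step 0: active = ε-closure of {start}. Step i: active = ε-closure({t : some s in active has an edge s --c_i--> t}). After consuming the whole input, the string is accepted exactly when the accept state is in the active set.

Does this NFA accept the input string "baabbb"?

Answer: REJECT

Trace:
initial (ε-close {0}): {0,1,2,3,4,8}
'b' @ 1: {5,6,9,10,12,14}
'a' @ 2: {1,3,4,7,8,11,13,15}  ✓accept
'a' @ 3: {5,6}
'b' @ 4: {}  — dead — no transitions
rest 'bb' ignored (set empty)
end set {} — state 1 not in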